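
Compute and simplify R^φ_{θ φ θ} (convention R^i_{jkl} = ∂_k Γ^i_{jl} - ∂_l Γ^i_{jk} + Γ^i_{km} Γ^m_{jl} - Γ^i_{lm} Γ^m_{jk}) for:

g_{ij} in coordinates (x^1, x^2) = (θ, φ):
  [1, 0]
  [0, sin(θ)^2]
Non-zero Christoffel symbols (Γ^k_{ij} = Γ^k_{ji}):
Γ^θ_{φ φ} = -sin(2*θ)/2
Γ^φ_{θ φ} = 1/tan(θ)
R^φ_{θ φ θ} = ∂_φ Γ^φ_{θ θ} - ∂_θ Γ^φ_{θ φ} + Γ^φ_{φ m} Γ^m_{θ θ} - Γ^φ_{θ m} Γ^m_{θ φ}
  = (0) - (-1/sin(θ)^2) + (0) - (1/tan(θ)^2) = 1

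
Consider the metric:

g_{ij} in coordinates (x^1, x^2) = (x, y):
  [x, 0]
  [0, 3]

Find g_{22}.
With x^1 = x, x^2 = y, g_{22} = g_{yy} is the row-2, column-2 entry of the matrix.
g_{22} = 3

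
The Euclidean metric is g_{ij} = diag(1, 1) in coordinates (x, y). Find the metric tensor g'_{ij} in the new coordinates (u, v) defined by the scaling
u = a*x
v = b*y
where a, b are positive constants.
Invert the transformation: x = u/a, y = v/b
g'_{ij} = (∂x^k/∂x'^i)(∂x^l/∂x'^j) g_{kl}; with g_{kl} = δ_{kl} this is Σ_k (∂x^k/∂x'^i)(∂x^k/∂x'^j).
Jacobian: ∂x/∂u = 1/a, ∂x/∂v = 0, ∂y/∂u = 0, ∂y/∂v = 1/b
g'_{uu} = (1/a)(1/a) + (0)(0) = 1/a^2
g'_{uv} = (1/a)(0) + (0)(1/b) = 0
g'_{vv} = (0)(0) + (1/b)(1/b) = 1/b^2
g'_{ij} = diag(1/a^2, 1/b^2)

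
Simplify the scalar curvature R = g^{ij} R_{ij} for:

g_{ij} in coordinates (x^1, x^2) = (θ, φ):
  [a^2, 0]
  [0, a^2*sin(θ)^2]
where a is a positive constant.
Non-zero Christoffel symbols (Γ^k_{ij} = Γ^k_{ji}):
Γ^θ_{φ φ} = -sin(2*θ)/2
Γ^φ_{θ φ} = 1/tan(θ)
Ricci tensor (R_{ij} = R^k_{ikj}): R_{θθ} = 1, R_{θφ} = 0, R_{φφ} = sin(θ)^2
Inverse metric: g^{θθ} = 1/a^2, g^{φφ} = 1/(a^2*sin(θ)^2)
R = g^{ij} R_{ij} = (1/a^2)(1) + (1/(a^2*sin(θ)^2))(sin(θ)^2) = 2/a^2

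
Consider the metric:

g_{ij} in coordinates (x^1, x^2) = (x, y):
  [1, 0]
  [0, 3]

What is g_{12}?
With x^1 = x, x^2 = y, g_{12} = g_{xy} is the row-1, column-2 entry of the matrix.
g_{12} = 0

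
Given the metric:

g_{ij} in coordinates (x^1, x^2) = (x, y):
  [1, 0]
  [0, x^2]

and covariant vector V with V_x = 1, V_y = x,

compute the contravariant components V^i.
Inverse metric (diagonal): g^{xx} = 1, g^{yy} = 1/x^2
V^i = g^{ij} V_j:
V^x = (1)(1) + (0)(x) = 1
V^y = (0)(1) + (1/x^2)(x) = 1/x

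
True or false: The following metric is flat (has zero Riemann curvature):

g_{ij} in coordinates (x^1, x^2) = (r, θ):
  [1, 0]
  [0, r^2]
Non-zero Christoffel symbols:
Γ^r_{θ θ} = -r
Γ^θ_{r θ} = 1/r
Ricci tensor: R_{rr} = 0, R_{rθ} = 0, R_{θθ} = 0
All R_{ij} vanish; in 2 dimensions the Riemann tensor is fully determined by the Ricci tensor, so R^i_{jkl} = 0: the metric is flat (curvilinear coordinates on flat space).
True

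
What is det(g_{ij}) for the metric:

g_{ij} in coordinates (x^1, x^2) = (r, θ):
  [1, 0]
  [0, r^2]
For a 2×2 metric: det(g) = g_{11}·g_{22} - g_{12}·g_{21}
= (1)·(r^2) - (0)·(0)
= r^2 - 0
det(g) = r^2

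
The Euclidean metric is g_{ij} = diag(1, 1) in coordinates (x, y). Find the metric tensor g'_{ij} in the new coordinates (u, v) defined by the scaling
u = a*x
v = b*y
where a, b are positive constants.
Invert the transformation: x = u/a, y = v/b
g'_{ij} = (∂x^k/∂x'^i)(∂x^l/∂x'^j) g_{kl}; with g_{kl} = δ_{kl} this is Σ_k (∂x^k/∂x'^i)(∂x^k/∂x'^j).
Jacobian: ∂x/∂u = 1/a, ∂x/∂v = 0, ∂y/∂u = 0, ∂y/∂v = 1/b
g'_{uu} = (1/a)(1/a) + (0)(0) = 1/a^2
g'_{uv} = (1/a)(0) + (0)(1/b) = 0
g'_{vv} = (0)(0) + (1/b)(1/b) = 1/b^2
g'_{ij} = diag(1/a^2, 1/b^2)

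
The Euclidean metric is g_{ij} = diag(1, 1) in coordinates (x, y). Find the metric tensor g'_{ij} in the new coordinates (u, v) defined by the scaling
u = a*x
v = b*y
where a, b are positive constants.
Invert the transformation: x = u/a, y = v/b
g'_{ij} = (∂x^k/∂x'^i)(∂x^l/∂x'^j) g_{kl}; with g_{kl} = δ_{kl} this is Σ_k (∂x^k/∂x'^i)(∂x^k/∂x'^j).
Jacobian: ∂x/∂u = 1/a, ∂x/∂v = 0, ∂y/∂u = 0, ∂y/∂v = 1/b
g'_{uu} = (1/a)(1/a) + (0)(0) = 1/a^2
g'_{uv} = (1/a)(0) + (0)(1/b) = 0
g'_{vv} = (0)(0) + (1/b)(1/b) = 1/b^2
g'_{ij} = diag(1/a^2, 1/b^2)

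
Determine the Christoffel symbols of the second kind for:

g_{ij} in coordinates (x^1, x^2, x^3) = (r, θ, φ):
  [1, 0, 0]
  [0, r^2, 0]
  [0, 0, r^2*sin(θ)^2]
Using Γ^k_{ij} = (1/2) g^{km} (∂_i g_{mj} + ∂_j g_{mi} - ∂_m g_{ij}); the metric is diagonal, so only the m = k term contributes.
Non-zero symbols (using the symmetry Γ^k_{ij} = Γ^k_{ji}):
Γ^r_{θ θ} = (1/2) g^{rr} (∂_θ g_{rθ} + ∂_θ g_{rθ} - ∂_r g_{θθ}) = (1/2)(1)((0) + (0) - (2*r)) = -r
Γ^r_{φ φ} = (1/2) g^{rr} (∂_φ g_{rφ} + ∂_φ g_{rφ} - ∂_r g_{φφ}) = (1/2)(1)((0) + (0) - (2*r*sin(θ)^2)) = -r*sin(θ)^2
Γ^θ_{r θ} = (1/2) g^{θθ} (∂_r g_{θθ} + ∂_θ g_{θr} - ∂_θ g_{rθ}) = (1/2)(1/r^2)((2*r) + (0) - (0)) = 1/r
Γ^θ_{φ φ} = (1/2) g^{θθ} (∂_φ g_{θφ} + ∂_φ g_{θφ} - ∂_θ g_{φφ}) = (1/2)(1/r^2)((0) + (0) - (r^2*sin(2*θ))) = -sin(2*θ)/2
Γ^φ_{r φ} = (1/2) g^{φφ} (∂_r g_{φφ} + ∂_φ g_{φr} - ∂_φ g_{rφ}) = (1/2)(1/(r^2*sin(θ)^2))((2*r*sin(θ)^2) + (0) - (0)) = 1/r
Γ^φ_{θ φ} = (1/2) g^{φφ} (∂_θ g_{φφ} + ∂_φ g_{φθ} - ∂_φ g_{θφ}) = (1/2)(1/(r^2*sin(θ)^2))((r^2*sin(2*θ)) + (0) - (0)) = 1/tan(θ)
All other Christoffel symbols are zero.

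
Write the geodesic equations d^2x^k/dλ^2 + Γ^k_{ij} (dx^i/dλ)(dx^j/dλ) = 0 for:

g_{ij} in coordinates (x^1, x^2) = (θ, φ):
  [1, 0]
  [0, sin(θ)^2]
Geodesic equation: d^2x^k/dλ^2 + Γ^k_{ij} (dx^i/dλ)(dx^j/dλ) = 0.
Non-zero Christoffel symbols:
Γ^θ_{φ φ} = -sin(2*θ)/2
Γ^φ_{θ φ} = 1/tan(θ)
Substituting (the symmetric pair Γ^k_{ij}, Γ^k_{ji} combines into a factor 2):
d^2θ/dλ^2 - (sin(2*θ)/2) (dφ/dλ)^2 = 0
d^2φ/dλ^2 + (2/tan(θ)) (dθ/dλ)(dφ/dλ) = 0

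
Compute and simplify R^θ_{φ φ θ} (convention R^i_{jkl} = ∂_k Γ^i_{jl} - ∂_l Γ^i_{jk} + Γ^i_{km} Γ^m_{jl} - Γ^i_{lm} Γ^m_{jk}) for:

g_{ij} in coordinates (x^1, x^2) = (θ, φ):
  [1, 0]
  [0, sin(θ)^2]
Non-zero Christoffel symbols (Γ^k_{ij} = Γ^k_{ji}):
Γ^θ_{φ φ} = -sin(2*θ)/2
Γ^φ_{θ φ} = 1/tan(θ)
R^θ_{φ φ θ} = ∂_φ Γ^θ_{φ θ} - ∂_θ Γ^θ_{φ φ} + Γ^θ_{φ m} Γ^m_{φ θ} - Γ^θ_{θ m} Γ^m_{φ φ}
  = (0) - (-cos(2*θ)) + (-cos(θ)^2) - (0) = -sin(θ)^2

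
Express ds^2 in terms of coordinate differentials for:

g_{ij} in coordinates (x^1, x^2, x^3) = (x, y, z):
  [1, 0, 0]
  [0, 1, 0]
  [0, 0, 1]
ds^2 = g_{ij} dx^i dx^j; only the non-zero components contribute.
ds^2 = dx^2 + dy^2 + dz^2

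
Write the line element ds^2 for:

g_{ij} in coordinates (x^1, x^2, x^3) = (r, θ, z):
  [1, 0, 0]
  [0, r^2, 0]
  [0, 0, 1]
ds^2 = g_{ij} dx^i dx^j; only the non-zero components contribute.
ds^2 = dr^2 + r^2 dθ^2 + dz^2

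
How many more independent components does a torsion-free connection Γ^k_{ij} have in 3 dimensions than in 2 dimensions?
Independent components in n dimensions: n × n(n+1)/2 = n^2(n+1)/2.
3D: 3 × 6 = 18
2D: 2 × 3 = 6
Difference = 18 - 6 = 12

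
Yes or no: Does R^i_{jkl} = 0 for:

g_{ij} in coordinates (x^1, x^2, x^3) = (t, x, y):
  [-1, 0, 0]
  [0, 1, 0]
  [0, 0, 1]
All metric components are constant, so every Christoffel symbol vanishes and R^i_{jkl} = 0.
Yes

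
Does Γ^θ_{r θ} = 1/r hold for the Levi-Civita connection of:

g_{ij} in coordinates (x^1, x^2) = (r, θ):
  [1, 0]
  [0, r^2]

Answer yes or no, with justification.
Γ^θ_{r θ} = (1/2) g^{θθ} (∂_r g_{θθ} + ∂_θ g_{θr} - ∂_θ g_{rθ}) = (1/2)(1/r^2)((2*r) + (0) - (0)) = 1/r
This equals the proposed value 1/r.
Yes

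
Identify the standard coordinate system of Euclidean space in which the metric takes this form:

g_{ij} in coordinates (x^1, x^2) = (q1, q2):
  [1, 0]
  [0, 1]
All components are constant and the metric is the identity, i.e. orthonormal rectilinear coordinates.
Cartesian (2D) coordinates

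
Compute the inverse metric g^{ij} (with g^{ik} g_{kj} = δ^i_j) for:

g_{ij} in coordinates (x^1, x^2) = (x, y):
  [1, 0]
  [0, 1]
The metric is diagonal, so g^{ij} is diagonal with entries 1/g_{ii}: diag(1, 1).
g^{ij}:
  [1, 0]
  [0, 1]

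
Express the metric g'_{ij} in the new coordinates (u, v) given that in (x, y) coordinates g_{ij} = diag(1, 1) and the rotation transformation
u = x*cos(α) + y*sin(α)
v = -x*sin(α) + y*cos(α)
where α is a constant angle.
Invert the transformation: x = u*cos(α) - v*sin(α), y = u*sin(α) + v*cos(α)
g'_{ij} = (∂x^k/∂x'^i)(∂x^l/∂x'^j) g_{kl}; with g_{kl} = δ_{kl} this is Σ_k (∂x^k/∂x'^i)(∂x^k/∂x'^j).
Jacobian: ∂x/∂u = cos(α), ∂x/∂v = -sin(α), ∂y/∂u = sin(α), ∂y/∂v = cos(α)
g'_{uu} = (cos(α))(cos(α)) + (sin(α))(sin(α)) = 1
g'_{uv} = (cos(α))(-sin(α)) + (sin(α))(cos(α)) = 0
g'_{vv} = (-sin(α))(-sin(α)) + (cos(α))(cos(α)) = 1
g'_{ij} = diag(1, 1)
The Euclidean metric is invariant under rotations.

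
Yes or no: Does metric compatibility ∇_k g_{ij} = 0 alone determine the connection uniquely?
One also needs vanishing torsion; metric compatibility plus torsion-freeness singles out the Levi-Civita connection.
No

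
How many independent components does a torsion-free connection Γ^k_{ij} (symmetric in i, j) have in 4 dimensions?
Γ^k_{ij} has n choices for the upper index and n(n+1)/2 independent symmetric lower index pairs.
Total = 4 × 4×5/2 = 4 × 10 = 40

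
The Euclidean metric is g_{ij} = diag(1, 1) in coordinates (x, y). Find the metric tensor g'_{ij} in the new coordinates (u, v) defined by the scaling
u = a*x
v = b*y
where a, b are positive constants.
Invert the transformation: x = u/a, y = v/b
g'_{ij} = (∂x^k/∂x'^i)(∂x^l/∂x'^j) g_{kl}; with g_{kl} = δ_{kl} this is Σ_k (∂x^k/∂x'^i)(∂x^k/∂x'^j).
Jacobian: ∂x/∂u = 1/a, ∂x/∂v = 0, ∂y/∂u = 0, ∂y/∂v = 1/b
g'_{uu} = (1/a)(1/a) + (0)(0) = 1/a^2
g'_{uv} = (1/a)(0) + (0)(1/b) = 0
g'_{vv} = (0)(0) + (1/b)(1/b) = 1/b^2
g'_{ij} = diag(1/a^2, 1/b^2)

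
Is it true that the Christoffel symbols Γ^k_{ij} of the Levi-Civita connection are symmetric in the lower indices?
The Levi-Civita connection is torsion-free, which is exactly Γ^k_{ij} = Γ^k_{ji}.
Yes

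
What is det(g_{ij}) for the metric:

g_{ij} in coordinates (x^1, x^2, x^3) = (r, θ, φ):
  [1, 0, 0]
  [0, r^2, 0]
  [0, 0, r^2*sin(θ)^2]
Diagonal metric: det(g) = g_{11}·g_{22}·g_{33}
= (1)·(r^2)·(r^2*sin(θ)^2)
det(g) = r^4*sin(θ)^2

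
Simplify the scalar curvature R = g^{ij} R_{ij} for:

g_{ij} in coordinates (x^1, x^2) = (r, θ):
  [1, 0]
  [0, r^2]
Non-zero Christoffel symbols (Γ^k_{ij} = Γ^k_{ji}):
Γ^r_{θ θ} = -r
Γ^θ_{r θ} = 1/r
Ricci tensor (R_{ij} = R^k_{ikj}): R_{rr} = 0, R_{rθ} = 0, R_{θθ} = 0
Inverse metric: g^{rr} = 1, g^{θθ} = 1/r^2
R = g^{ij} R_{ij} = (1)(0) + (1/r^2)(0) = 0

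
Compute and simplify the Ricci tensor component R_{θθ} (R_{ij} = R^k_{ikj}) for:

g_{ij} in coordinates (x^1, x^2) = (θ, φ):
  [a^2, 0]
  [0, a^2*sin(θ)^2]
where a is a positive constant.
Non-zero Christoffel symbols (Γ^k_{ij} = Γ^k_{ji}):
Γ^θ_{φ φ} = -sin(2*θ)/2
Γ^φ_{θ φ} = 1/tan(θ)
R^θ_{θ θ θ} = 0 (a repeated index in an antisymmetric pair)
R^φ_{θ φ θ} = ∂_φ Γ^φ_{θ θ} - ∂_θ Γ^φ_{θ φ} + Γ^φ_{φ m} Γ^m_{θ θ} - Γ^φ_{θ m} Γ^m_{θ φ}
  = (0) - (-1/sin(θ)^2) + (0) - (1/tan(θ)^2) = 1
R_{θθ} = R^θ_{θ θ θ} + R^φ_{θ φ θ} = (0) + (1) = 1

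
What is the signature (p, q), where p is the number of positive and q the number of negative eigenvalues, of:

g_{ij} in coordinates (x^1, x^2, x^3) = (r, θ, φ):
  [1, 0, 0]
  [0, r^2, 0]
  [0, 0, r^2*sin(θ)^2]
The metric is diagonal, so its eigenvalues are the diagonal entries: 1, r^2, r^2*sin(θ)^2 (at a generic point, where coordinate-dependent entries are positive).
3 positive, 0 negative.
(3, 0) - Riemannian (positive definite)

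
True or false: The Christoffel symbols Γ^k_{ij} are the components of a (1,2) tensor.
Under a change of coordinates Γ picks up an inhomogeneous term ∂²x/∂x'∂x'; e.g. Γ = 0 in Cartesian coordinates but Γ^r_{θθ} = -r in polar coordinates on the same flat plane.
False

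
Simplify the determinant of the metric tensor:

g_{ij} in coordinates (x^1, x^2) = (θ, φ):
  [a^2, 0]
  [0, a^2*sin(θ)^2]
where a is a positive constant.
For a 2×2 metric: det(g) = g_{11}·g_{22} - g_{12}·g_{21}
= (a^2)·(a^2*sin(θ)^2) - (0)·(0)
= a^4*sin(θ)^2 - 0
det(g) = a^4*sin(θ)^2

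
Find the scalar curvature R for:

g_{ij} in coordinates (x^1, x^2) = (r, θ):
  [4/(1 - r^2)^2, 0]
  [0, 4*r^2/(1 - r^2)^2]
Non-zero Christoffel symbols (Γ^k_{ij} = Γ^k_{ji}):
Γ^r_{r r} = 2*r/(1 - r^2)
Γ^r_{θ θ} = (r^3 + r)/(r^2 - 1)
Γ^θ_{r θ} = (-r^2 - 1)/(r^3 - r)
Ricci tensor (R_{ij} = R^k_{ikj}): R_{rr} = -4/(r^2 - 1)^2, R_{rθ} = 0, R_{θθ} = -4*r^2/(r^2 - 1)^2
Inverse metric: g^{rr} = (1 - r^2)^2/4, g^{θθ} = (1 - r^2)^2/(4*r^2)
R = g^{ij} R_{ij} = ((1 - r^2)^2/4)(-4/(r^2 - 1)^2) + ((1 - r^2)^2/(4*r^2))(-4*r^2/(r^2 - 1)^2) = -2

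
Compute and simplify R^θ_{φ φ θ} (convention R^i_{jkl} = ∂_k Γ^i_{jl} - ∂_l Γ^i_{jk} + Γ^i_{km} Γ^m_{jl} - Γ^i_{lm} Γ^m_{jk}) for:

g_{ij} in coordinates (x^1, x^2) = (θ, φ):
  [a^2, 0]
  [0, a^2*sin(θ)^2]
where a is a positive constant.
Non-zero Christoffel symbols (Γ^k_{ij} = Γ^k_{ji}):
Γ^θ_{φ φ} = -sin(2*θ)/2
Γ^φ_{θ φ} = 1/tan(θ)
R^θ_{φ φ θ} = ∂_φ Γ^θ_{φ θ} - ∂_θ Γ^θ_{φ φ} + Γ^θ_{φ m} Γ^m_{φ θ} - Γ^θ_{θ m} Γ^m_{φ φ}
  = (0) - (-cos(2*θ)) + (-cos(θ)^2) - (0) = -sin(θ)^2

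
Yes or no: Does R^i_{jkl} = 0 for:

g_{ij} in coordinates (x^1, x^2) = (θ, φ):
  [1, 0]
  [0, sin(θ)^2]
Non-zero Christoffel symbols:
Γ^θ_{φ φ} = -sin(2*θ)/2
Γ^φ_{θ φ} = 1/tan(θ)
Ricci tensor: R_{θθ} = 1, R_{θφ} = 0, R_{φφ} = sin(θ)^2
The Ricci tensor is non-zero, so the Riemann tensor is non-zero: not flat.
No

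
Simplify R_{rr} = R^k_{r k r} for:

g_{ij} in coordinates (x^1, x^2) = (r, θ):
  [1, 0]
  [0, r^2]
Non-zero Christoffel symbols (Γ^k_{ij} = Γ^k_{ji}):
Γ^r_{θ θ} = -r
Γ^θ_{r θ} = 1/r
R^r_{r r r} = 0 (a repeated index in an antisymmetric pair)
R^θ_{r θ r} = ∂_θ Γ^θ_{r r} - ∂_r Γ^θ_{r θ} + Γ^θ_{θ m} Γ^m_{r r} - Γ^θ_{r m} Γ^m_{r θ}
  = (0) - (-1/r^2) + (0) - (1/r^2) = 0
R_{rr} = R^r_{r r r} + R^θ_{r θ r} = (0) + (0) = 0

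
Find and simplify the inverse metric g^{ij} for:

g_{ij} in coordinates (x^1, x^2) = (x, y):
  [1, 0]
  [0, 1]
The metric is diagonal, so g^{ij} is diagonal with entries 1/g_{ii}: diag(1, 1).
g^{ij}:
  [1, 0]
  [0, 1]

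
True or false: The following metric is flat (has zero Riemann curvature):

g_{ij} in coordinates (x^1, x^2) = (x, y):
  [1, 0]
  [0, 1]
All metric components are constant, so every Christoffel symbol vanishes and R^i_{jkl} = 0.
True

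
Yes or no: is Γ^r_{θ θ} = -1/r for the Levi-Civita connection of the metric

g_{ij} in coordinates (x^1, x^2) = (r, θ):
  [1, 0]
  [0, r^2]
Γ^r_{θ θ} = (1/2) g^{rr} (∂_θ g_{rθ} + ∂_θ g_{rθ} - ∂_r g_{θθ}) = (1/2)(1)((0) + (0) - (2*r)) = -r
This differs from the proposed value -1/r.
No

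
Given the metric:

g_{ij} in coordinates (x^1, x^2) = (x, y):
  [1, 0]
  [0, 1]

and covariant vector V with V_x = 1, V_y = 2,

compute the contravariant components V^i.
Inverse metric (diagonal): g^{xx} = 1, g^{yy} = 1
V^i = g^{ij} V_j:
V^x = (1)(1) + (0)(2) = 1
V^y = (0)(1) + (1)(2) = 2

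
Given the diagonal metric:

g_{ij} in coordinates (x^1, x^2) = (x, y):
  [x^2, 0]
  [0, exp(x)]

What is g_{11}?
With x^1 = x, x^2 = y, g_{11} = g_{xx} is the row-1, column-1 entry of the matrix.
g_{11} = x^2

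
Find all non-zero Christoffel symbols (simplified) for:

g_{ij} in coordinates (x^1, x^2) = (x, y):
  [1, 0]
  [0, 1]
Using Γ^k_{ij} = (1/2) g^{km} (∂_i g_{mj} + ∂_j g_{mi} - ∂_m g_{ij}); the metric is diagonal, so only the m = k term contributes.
Every metric component is constant, so all ∂_m g_{ij} = 0 and every Christoffel symbol vanishes.
All Christoffel symbols are zero.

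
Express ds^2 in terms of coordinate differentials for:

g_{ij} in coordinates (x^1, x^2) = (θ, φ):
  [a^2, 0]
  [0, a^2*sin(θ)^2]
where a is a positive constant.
ds^2 = g_{ij} dx^i dx^j; only the non-zero components contribute.
ds^2 = a^2 dθ^2 + a^2*sin(θ)^2 dφ^2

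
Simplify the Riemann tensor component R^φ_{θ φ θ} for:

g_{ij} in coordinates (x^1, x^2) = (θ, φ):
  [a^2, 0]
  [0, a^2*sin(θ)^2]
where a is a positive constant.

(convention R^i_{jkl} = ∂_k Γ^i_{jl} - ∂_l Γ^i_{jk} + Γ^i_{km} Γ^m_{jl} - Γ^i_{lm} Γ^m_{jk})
Non-zero Christoffel symbols (Γ^k_{ij} = Γ^k_{ji}):
Γ^θ_{φ φ} = -sin(2*θ)/2
Γ^φ_{θ φ} = 1/tan(θ)
R^φ_{θ φ θ} = ∂_φ Γ^φ_{θ θ} - ∂_θ Γ^φ_{θ φ} + Γ^φ_{φ m} Γ^m_{θ θ} - Γ^φ_{θ m} Γ^m_{θ φ}
  = (0) - (-1/sin(θ)^2) + (0) - (1/tan(θ)^2) = 1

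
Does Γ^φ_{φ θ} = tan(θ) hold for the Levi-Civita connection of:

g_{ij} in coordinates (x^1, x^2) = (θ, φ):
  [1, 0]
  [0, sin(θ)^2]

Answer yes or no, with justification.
Γ^φ_{φ θ} = (1/2) g^{φφ} (∂_φ g_{φθ} + ∂_θ g_{φφ} - ∂_φ g_{φθ}) = (1/2)(1/sin(θ)^2)((0) + (sin(2*θ)) - (0)) = 1/tan(θ)
This differs from the proposed value tan(θ).
No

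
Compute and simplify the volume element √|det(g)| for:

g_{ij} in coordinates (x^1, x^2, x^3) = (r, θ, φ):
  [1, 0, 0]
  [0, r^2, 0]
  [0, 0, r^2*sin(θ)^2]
det(g) = r^4*sin(θ)^2
√|det(g)| = r^2*sin(θ) (taking 0 < θ < π so that |sin(θ)| = sin(θ))
Volume element: dV = r^2*sin(θ) dr dθ dφ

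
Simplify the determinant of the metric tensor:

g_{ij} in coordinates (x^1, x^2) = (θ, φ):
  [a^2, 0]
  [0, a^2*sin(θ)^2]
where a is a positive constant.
For a 2×2 metric: det(g) = g_{11}·g_{22} - g_{12}·g_{21}
= (a^2)·(a^2*sin(θ)^2) - (0)·(0)
= a^4*sin(θ)^2 - 0
det(g) = a^4*sin(θ)^2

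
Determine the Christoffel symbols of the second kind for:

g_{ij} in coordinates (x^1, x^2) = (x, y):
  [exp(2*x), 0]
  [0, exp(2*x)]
Using Γ^k_{ij} = (1/2) g^{km} (∂_i g_{mj} + ∂_j g_{mi} - ∂_m g_{ij}); the metric is diagonal, so only the m = k term contributes.
Non-zero symbols (using the symmetry Γ^k_{ij} = Γ^k_{ji}):
Γ^x_{x x} = (1/2) g^{xx} (∂_x g_{xx} + ∂_x g_{xx} - ∂_x g_{xx}) = (1/2)(exp(-2*x))((2*exp(2*x)) + (2*exp(2*x)) - (2*exp(2*x))) = 1
Γ^x_{y y} = (1/2) g^{xx} (∂_y g_{xy} + ∂_y g_{xy} - ∂_x g_{yy}) = (1/2)(exp(-2*x))((0) + (0) - (2*exp(2*x))) = -1
Γ^y_{x y} = (1/2) g^{yy} (∂_x g_{yy} + ∂_y g_{yx} - ∂_y g_{xy}) = (1/2)(exp(-2*x))((2*exp(2*x)) + (0) - (0)) = 1
All other Christoffel symbols are zero.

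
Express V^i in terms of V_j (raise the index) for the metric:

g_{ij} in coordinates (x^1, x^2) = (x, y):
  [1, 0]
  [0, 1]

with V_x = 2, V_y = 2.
Inverse metric (diagonal): g^{xx} = 1, g^{yy} = 1
V^i = g^{ij} V_j:
V^x = (1)(2) + (0)(2) = 2
V^y = (0)(2) + (1)(2) = 2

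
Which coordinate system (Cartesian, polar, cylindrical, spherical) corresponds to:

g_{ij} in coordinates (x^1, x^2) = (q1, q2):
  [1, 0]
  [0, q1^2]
The line element ds^2 = dq1^2 + q1^2 dq2^2 is dr^2 + r^2 dθ^2 with q1 = r, q2 = θ.
polar coordinates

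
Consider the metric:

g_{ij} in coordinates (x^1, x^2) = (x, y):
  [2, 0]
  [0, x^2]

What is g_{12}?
With x^1 = x, x^2 = y, g_{12} = g_{xy} is the row-1, column-2 entry of the matrix.
g_{12} = 0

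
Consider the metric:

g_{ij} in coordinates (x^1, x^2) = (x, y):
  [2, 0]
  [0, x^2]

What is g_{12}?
With x^1 = x, x^2 = y, g_{12} = g_{xy} is the row-1, column-2 entry of the matrix.
g_{12} = 0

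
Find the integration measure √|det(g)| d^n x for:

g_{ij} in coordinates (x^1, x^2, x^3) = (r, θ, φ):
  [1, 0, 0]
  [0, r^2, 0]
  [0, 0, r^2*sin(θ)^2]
det(g) = r^4*sin(θ)^2
√|det(g)| = r^2*sin(θ) (taking 0 < θ < π so that |sin(θ)| = sin(θ))
Volume element: dV = r^2*sin(θ) dr dθ dφ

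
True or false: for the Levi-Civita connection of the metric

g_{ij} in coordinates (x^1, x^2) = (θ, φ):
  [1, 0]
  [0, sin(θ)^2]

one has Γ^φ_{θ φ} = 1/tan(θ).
Γ^φ_{θ φ} = (1/2) g^{φφ} (∂_θ g_{φφ} + ∂_φ g_{φθ} - ∂_φ g_{θφ}) = (1/2)(1/sin(θ)^2)((sin(2*θ)) + (0) - (0)) = 1/tan(θ)
This equals the proposed value 1/tan(θ).
True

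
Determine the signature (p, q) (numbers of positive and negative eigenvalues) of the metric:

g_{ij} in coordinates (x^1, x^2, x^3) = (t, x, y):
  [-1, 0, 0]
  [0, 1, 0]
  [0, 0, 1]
The metric is diagonal, so its eigenvalues are the diagonal entries: -1, 1, 1 (at a generic point, where coordinate-dependent entries are positive).
2 positive, 1 negative.
(2, 1) - Lorentzian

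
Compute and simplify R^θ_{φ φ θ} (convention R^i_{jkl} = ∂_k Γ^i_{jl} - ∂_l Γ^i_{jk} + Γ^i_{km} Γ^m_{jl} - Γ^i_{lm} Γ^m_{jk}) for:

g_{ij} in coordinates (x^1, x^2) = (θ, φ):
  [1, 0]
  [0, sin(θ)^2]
Non-zero Christoffel symbols (Γ^k_{ij} = Γ^k_{ji}):
Γ^θ_{φ φ} = -sin(2*θ)/2
Γ^φ_{θ φ} = 1/tan(θ)
R^θ_{φ φ θ} = ∂_φ Γ^θ_{φ θ} - ∂_θ Γ^θ_{φ φ} + Γ^θ_{φ m} Γ^m_{φ θ} - Γ^θ_{θ m} Γ^m_{φ φ}
  = (0) - (-cos(2*θ)) + (-cos(θ)^2) - (0) = -sin(θ)^2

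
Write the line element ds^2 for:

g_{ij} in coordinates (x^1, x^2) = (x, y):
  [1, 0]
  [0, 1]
ds^2 = g_{ij} dx^i dx^j; only the non-zero components contribute.
ds^2 = dx^2 + dy^2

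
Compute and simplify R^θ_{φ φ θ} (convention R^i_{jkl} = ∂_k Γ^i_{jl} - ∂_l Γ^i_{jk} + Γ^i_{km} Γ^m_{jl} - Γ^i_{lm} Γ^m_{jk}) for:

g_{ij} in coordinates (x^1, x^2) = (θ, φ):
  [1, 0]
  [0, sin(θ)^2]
Non-zero Christoffel symbols (Γ^k_{ij} = Γ^k_{ji}):
Γ^θ_{φ φ} = -sin(2*θ)/2
Γ^φ_{θ φ} = 1/tan(θ)
R^θ_{φ φ θ} = ∂_φ Γ^θ_{φ θ} - ∂_θ Γ^θ_{φ φ} + Γ^θ_{φ m} Γ^m_{φ θ} - Γ^θ_{θ m} Γ^m_{φ φ}
  = (0) - (-cos(2*θ)) + (-cos(θ)^2) - (0) = -sin(θ)^2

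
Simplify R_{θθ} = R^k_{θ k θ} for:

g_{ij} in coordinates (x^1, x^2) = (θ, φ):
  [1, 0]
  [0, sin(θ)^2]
Non-zero Christoffel symbols (Γ^k_{ij} = Γ^k_{ji}):
Γ^θ_{φ φ} = -sin(2*θ)/2
Γ^φ_{θ φ} = 1/tan(θ)
R^θ_{θ θ θ} = 0 (a repeated index in an antisymmetric pair)
R^φ_{θ φ θ} = ∂_φ Γ^φ_{θ θ} - ∂_θ Γ^φ_{θ φ} + Γ^φ_{φ m} Γ^m_{θ θ} - Γ^φ_{θ m} Γ^m_{θ φ}
  = (0) - (-1/sin(θ)^2) + (0) - (1/tan(θ)^2) = 1
R_{θθ} = R^θ_{θ θ θ} + R^φ_{θ φ θ} = (0) + (1) = 1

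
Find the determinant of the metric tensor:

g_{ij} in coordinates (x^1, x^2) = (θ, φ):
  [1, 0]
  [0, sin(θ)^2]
For a 2×2 metric: det(g) = g_{11}·g_{22} - g_{12}·g_{21}
= (1)·(sin(θ)^2) - (0)·(0)
= sin(θ)^2 - 0
det(g) = sin(θ)^2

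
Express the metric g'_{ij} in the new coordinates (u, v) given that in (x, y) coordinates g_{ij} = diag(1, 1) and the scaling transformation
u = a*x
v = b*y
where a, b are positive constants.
Invert the transformation: x = u/a, y = v/b
g'_{ij} = (∂x^k/∂x'^i)(∂x^l/∂x'^j) g_{kl}; with g_{kl} = δ_{kl} this is Σ_k (∂x^k/∂x'^i)(∂x^k/∂x'^j).
Jacobian: ∂x/∂u = 1/a, ∂x/∂v = 0, ∂y/∂u = 0, ∂y/∂v = 1/b
g'_{uu} = (1/a)(1/a) + (0)(0) = 1/a^2
g'_{uv} = (1/a)(0) + (0)(1/b) = 0
g'_{vv} = (0)(0) + (1/b)(1/b) = 1/b^2
g'_{ij} = diag(1/a^2, 1/b^2)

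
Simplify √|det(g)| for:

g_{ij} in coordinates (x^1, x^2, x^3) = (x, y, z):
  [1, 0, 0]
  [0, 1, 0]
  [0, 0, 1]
det(g) = 1
√|det(g)| = 1
Volume element: dV = 1 dx dy dz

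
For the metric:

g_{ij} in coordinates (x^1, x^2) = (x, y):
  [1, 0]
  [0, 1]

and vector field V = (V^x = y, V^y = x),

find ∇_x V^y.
All Christoffel symbols are zero.
∇_x V^y = ∂_x V^y + Γ^y_{x j} V^j
  = (1) + (0)(y) + (0)(x)
  = 1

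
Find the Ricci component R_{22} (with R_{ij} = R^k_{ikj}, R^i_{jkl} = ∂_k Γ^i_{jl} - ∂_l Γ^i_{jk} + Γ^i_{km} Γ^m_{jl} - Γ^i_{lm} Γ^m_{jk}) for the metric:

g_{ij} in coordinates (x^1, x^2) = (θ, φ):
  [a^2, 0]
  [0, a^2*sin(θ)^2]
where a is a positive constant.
Non-zero Christoffel symbols (Γ^k_{ij} = Γ^k_{ji}):
Γ^θ_{φ φ} = -sin(2*θ)/2
Γ^φ_{θ φ} = 1/tan(θ)
R^θ_{φ θ φ} = ∂_θ Γ^θ_{φ φ} - ∂_φ Γ^θ_{φ θ} + Γ^θ_{θ m} Γ^m_{φ φ} - Γ^θ_{φ m} Γ^m_{φ θ}
  = (-cos(2*θ)) - (0) + (0) - (-cos(θ)^2) = sin(θ)^2
R^φ_{φ φ φ} = 0 (a repeated index in an antisymmetric pair)
R_{φφ} = R^θ_{φ θ φ} + R^φ_{φ φ φ} = (sin(θ)^2) + (0) = sin(θ)^2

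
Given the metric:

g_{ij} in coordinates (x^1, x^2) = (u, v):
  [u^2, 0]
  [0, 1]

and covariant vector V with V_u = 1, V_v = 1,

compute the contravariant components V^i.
Inverse metric (diagonal): g^{uu} = 1/u^2, g^{vv} = 1
V^i = g^{ij} V_j:
V^u = (1/u^2)(1) + (0)(1) = 1/u^2
V^v = (0)(1) + (1)(1) = 1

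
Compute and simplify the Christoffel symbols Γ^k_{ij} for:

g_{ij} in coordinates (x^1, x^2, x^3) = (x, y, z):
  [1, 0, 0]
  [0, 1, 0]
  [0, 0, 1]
Using Γ^k_{ij} = (1/2) g^{km} (∂_i g_{mj} + ∂_j g_{mi} - ∂_m g_{ij}); the metric is diagonal, so only the m = k term contributes.
Every metric component is constant, so all ∂_m g_{ij} = 0 and every Christoffel symbol vanishes.
All Christoffel symbols are zero.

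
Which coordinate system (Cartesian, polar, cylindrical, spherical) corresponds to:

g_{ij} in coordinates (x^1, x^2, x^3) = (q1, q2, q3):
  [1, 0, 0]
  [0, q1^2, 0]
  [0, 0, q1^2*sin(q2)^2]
The line element ds^2 = dq1^2 + q1^2 dq2^2 + q1^2 sin(q2)^2 dq3^2 is dr^2 + r^2 dθ^2 + r^2 sin(θ)^2 dφ^2 with q1 = r, q2 = θ, q3 = φ.
spherical coordinates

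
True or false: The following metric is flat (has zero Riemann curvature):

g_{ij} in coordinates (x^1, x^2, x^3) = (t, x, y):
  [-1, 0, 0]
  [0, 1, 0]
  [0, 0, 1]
All metric components are constant, so every Christoffel symbol vanishes and R^i_{jkl} = 0.
True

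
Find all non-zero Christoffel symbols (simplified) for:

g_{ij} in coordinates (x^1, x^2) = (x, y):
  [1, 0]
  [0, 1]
Using Γ^k_{ij} = (1/2) g^{km} (∂_i g_{mj} + ∂_j g_{mi} - ∂_m g_{ij}); the metric is diagonal, so only the m = k term contributes.
Every metric component is constant, so all ∂_m g_{ij} = 0 and every Christoffel symbol vanishes.
All Christoffel symbols are zero.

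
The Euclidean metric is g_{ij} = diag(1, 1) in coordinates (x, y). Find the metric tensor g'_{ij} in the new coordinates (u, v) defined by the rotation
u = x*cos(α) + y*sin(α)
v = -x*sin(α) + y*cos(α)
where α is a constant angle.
Invert the transformation: x = u*cos(α) - v*sin(α), y = u*sin(α) + v*cos(α)
g'_{ij} = (∂x^k/∂x'^i)(∂x^l/∂x'^j) g_{kl}; with g_{kl} = δ_{kl} this is Σ_k (∂x^k/∂x'^i)(∂x^k/∂x'^j).
Jacobian: ∂x/∂u = cos(α), ∂x/∂v = -sin(α), ∂y/∂u = sin(α), ∂y/∂v = cos(α)
g'_{uu} = (cos(α))(cos(α)) + (sin(α))(sin(α)) = 1
g'_{uv} = (cos(α))(-sin(α)) + (sin(α))(cos(α)) = 0
g'_{vv} = (-sin(α))(-sin(α)) + (cos(α))(cos(α)) = 1
g'_{ij} = diag(1, 1)
The Euclidean metric is invariant under rotations.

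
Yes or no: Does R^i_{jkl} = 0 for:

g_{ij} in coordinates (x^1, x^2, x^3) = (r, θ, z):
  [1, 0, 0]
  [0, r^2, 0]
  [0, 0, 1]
Non-zero Christoffel symbols:
Γ^r_{θ θ} = -r
Γ^θ_{r θ} = 1/r
Ricci tensor: R_{rr} = 0, R_{rθ} = 0, R_{rz} = 0, R_{θθ} = 0, R_{θz} = 0, R_{zz} = 0
All R_{ij} vanish; in 3 dimensions the Riemann tensor is fully determined by the Ricci tensor, so R^i_{jkl} = 0: the metric is flat (curvilinear coordinates on flat space).
Yes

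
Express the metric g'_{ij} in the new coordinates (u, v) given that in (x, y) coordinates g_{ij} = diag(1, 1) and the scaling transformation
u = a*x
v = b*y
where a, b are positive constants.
Invert the transformation: x = u/a, y = v/b
g'_{ij} = (∂x^k/∂x'^i)(∂x^l/∂x'^j) g_{kl}; with g_{kl} = δ_{kl} this is Σ_k (∂x^k/∂x'^i)(∂x^k/∂x'^j).
Jacobian: ∂x/∂u = 1/a, ∂x/∂v = 0, ∂y/∂u = 0, ∂y/∂v = 1/b
g'_{uu} = (1/a)(1/a) + (0)(0) = 1/a^2
g'_{uv} = (1/a)(0) + (0)(1/b) = 0
g'_{vv} = (0)(0) + (1/b)(1/b) = 1/b^2
g'_{ij} = diag(1/a^2, 1/b^2)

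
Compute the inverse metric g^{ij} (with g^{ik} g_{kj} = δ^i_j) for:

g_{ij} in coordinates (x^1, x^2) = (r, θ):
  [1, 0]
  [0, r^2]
The metric is diagonal, so g^{ij} is diagonal with entries 1/g_{ii}: diag(1, 1/(r^2)).
g^{ij}:
  [1, 0]
  [0, 1/r^2]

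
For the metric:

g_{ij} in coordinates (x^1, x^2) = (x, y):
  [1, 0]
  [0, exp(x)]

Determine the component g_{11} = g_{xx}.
With x^1 = x, x^2 = y, g_{11} = g_{xx} is the row-1, column-1 entry of the matrix.
g_{11} = 1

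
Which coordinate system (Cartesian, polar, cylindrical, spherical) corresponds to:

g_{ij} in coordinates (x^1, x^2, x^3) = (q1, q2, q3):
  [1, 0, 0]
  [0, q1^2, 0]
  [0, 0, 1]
The line element ds^2 = dq1^2 + q1^2 dq2^2 + dq3^2 is dr^2 + r^2 dθ^2 + dz^2 with q1 = r, q2 = θ, q3 = z.
cylindrical coordinates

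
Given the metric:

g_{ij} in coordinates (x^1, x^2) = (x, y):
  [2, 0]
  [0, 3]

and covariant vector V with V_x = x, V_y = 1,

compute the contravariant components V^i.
Inverse metric (diagonal): g^{xx} = 1/2, g^{yy} = 1/3
V^i = g^{ij} V_j:
V^x = (1/2)(x) + (0)(1) = x/2
V^y = (0)(x) + (1/3)(1) = 1/3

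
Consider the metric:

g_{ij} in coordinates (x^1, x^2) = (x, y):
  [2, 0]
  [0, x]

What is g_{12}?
With x^1 = x, x^2 = y, g_{12} = g_{xy} is the row-1, column-2 entry of the matrix.
g_{12} = 0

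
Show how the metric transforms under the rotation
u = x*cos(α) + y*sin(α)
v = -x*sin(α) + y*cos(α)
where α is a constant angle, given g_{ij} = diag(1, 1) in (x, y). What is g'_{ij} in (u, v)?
Invert the transformation: x = u*cos(α) - v*sin(α), y = u*sin(α) + v*cos(α)
g'_{ij} = (∂x^k/∂x'^i)(∂x^l/∂x'^j) g_{kl}; with g_{kl} = δ_{kl} this is Σ_k (∂x^k/∂x'^i)(∂x^k/∂x'^j).
Jacobian: ∂x/∂u = cos(α), ∂x/∂v = -sin(α), ∂y/∂u = sin(α), ∂y/∂v = cos(α)
g'_{uu} = (cos(α))(cos(α)) + (sin(α))(sin(α)) = 1
g'_{uv} = (cos(α))(-sin(α)) + (sin(α))(cos(α)) = 0
g'_{vv} = (-sin(α))(-sin(α)) + (cos(α))(cos(α)) = 1
g'_{ij} = diag(1, 1)
The Euclidean metric is invariant under rotations.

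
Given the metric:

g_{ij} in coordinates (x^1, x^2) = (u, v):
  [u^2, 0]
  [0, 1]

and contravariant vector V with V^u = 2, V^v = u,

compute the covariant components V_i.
V_i = g_{ij} V^j:
V_u = (u^2)(2) + (0)(u) = 2*u^2
V_v = (0)(2) + (1)(u) = u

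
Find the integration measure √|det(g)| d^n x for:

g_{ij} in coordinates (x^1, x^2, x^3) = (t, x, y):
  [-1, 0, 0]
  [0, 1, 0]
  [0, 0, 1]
det(g) = -1
√|det(g)| = 1
Volume element: dV = 1 dt dx dy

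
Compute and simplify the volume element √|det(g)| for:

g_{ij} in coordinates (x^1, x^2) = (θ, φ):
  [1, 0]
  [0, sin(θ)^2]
det(g) = sin(θ)^2
√|det(g)| = sin(θ) (taking 0 < θ < π so that |sin(θ)| = sin(θ))
Volume element: dV = sin(θ) dθ dφ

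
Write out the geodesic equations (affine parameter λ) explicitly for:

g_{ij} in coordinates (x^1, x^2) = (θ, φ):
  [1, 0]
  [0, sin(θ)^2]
Geodesic equation: d^2x^k/dλ^2 + Γ^k_{ij} (dx^i/dλ)(dx^j/dλ) = 0.
Non-zero Christoffel symbols:
Γ^θ_{φ φ} = -sin(2*θ)/2
Γ^φ_{θ φ} = 1/tan(θ)
Substituting (the symmetric pair Γ^k_{ij}, Γ^k_{ji} combines into a factor 2):
d^2θ/dλ^2 - (sin(2*θ)/2) (dφ/dλ)^2 = 0
d^2φ/dλ^2 + (2/tan(θ)) (dθ/dλ)(dφ/dλ) = 0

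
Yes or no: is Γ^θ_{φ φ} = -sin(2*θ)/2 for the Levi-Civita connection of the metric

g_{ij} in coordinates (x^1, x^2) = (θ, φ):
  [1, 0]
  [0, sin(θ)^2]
Γ^θ_{φ φ} = (1/2) g^{θθ} (∂_φ g_{θφ} + ∂_φ g_{θφ} - ∂_θ g_{φφ}) = (1/2)(1)((0) + (0) - (sin(2*θ))) = -sin(2*θ)/2
This equals the proposed value -sin(2*θ)/2.
Yes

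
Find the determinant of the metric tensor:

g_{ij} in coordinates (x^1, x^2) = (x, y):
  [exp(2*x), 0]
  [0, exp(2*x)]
For a 2×2 metric: det(g) = g_{11}·g_{22} - g_{12}·g_{21}
= (exp(2*x))·(exp(2*x)) - (0)·(0)
= exp(4*x) - 0
det(g) = exp(4*x)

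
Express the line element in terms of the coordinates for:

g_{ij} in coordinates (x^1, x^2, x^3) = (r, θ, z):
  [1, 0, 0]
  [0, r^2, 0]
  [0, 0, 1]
ds^2 = g_{ij} dx^i dx^j; only the non-zero components contribute.
ds^2 = dr^2 + r^2 dθ^2 + dz^2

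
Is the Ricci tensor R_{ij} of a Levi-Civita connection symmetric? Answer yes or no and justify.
R_{ij} = R^k_{ikj}; the pair symmetry R_{kilj} = R_{ljki} gives R_{ij} = R_{ji}.
Yes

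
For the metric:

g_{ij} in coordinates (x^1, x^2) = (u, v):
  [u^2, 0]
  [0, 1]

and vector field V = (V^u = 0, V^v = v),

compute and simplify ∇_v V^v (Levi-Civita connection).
Non-zero Christoffel symbols:
Γ^u_{u u} = 1/u
∇_v V^v = ∂_v V^v + Γ^v_{v j} V^j
  = (1) + (0)(0) + (0)(v)
  = 1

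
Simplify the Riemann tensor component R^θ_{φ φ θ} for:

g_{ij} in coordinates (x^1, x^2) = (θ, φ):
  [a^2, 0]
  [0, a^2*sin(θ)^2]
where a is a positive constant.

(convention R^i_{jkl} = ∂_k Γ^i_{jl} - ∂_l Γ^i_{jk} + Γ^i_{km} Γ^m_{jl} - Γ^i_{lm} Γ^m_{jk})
Non-zero Christoffel symbols (Γ^k_{ij} = Γ^k_{ji}):
Γ^θ_{φ φ} = -sin(2*θ)/2
Γ^φ_{θ φ} = 1/tan(θ)
R^θ_{φ φ θ} = ∂_φ Γ^θ_{φ θ} - ∂_θ Γ^θ_{φ φ} + Γ^θ_{φ m} Γ^m_{φ θ} - Γ^θ_{θ m} Γ^m_{φ φ}
  = (0) - (-cos(2*θ)) + (-cos(θ)^2) - (0) = -sin(θ)^2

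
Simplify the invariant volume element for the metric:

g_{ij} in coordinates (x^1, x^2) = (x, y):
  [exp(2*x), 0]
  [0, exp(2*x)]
det(g) = exp(4*x)
√|det(g)| = exp(2*x)
Volume element: dV = exp(2*x) dx dy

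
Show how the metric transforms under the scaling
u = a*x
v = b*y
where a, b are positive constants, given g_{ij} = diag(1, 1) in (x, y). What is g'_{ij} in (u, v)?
Invert the transformation: x = u/a, y = v/b
g'_{ij} = (∂x^k/∂x'^i)(∂x^l/∂x'^j) g_{kl}; with g_{kl} = δ_{kl} this is Σ_k (∂x^k/∂x'^i)(∂x^k/∂x'^j).
Jacobian: ∂x/∂u = 1/a, ∂x/∂v = 0, ∂y/∂u = 0, ∂y/∂v = 1/b
g'_{uu} = (1/a)(1/a) + (0)(0) = 1/a^2
g'_{uv} = (1/a)(0) + (0)(1/b) = 0
g'_{vv} = (0)(0) + (1/b)(1/b) = 1/b^2
g'_{ij} = diag(1/a^2, 1/b^2)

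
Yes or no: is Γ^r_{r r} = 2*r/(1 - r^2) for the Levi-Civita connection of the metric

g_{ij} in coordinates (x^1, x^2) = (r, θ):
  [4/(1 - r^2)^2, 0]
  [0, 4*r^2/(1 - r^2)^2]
Γ^r_{r r} = (1/2) g^{rr} (∂_r g_{rr} + ∂_r g_{rr} - ∂_r g_{rr}) = (1/2)((1 - r^2)^2/4)((16*r/(1 - r^2)^3) + (16*r/(1 - r^2)^3) - (16*r/(1 - r^2)^3)) = 2*r/(1 - r^2)
This equals the proposed value 2*r/(1 - r^2).
Yes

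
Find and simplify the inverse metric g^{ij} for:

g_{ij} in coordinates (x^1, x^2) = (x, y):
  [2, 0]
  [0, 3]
The metric is diagonal, so g^{ij} is diagonal with entries 1/g_{ii}: diag(1/2, 1/3).
g^{ij}:
  [1/2, 0]
  [0, 1/3]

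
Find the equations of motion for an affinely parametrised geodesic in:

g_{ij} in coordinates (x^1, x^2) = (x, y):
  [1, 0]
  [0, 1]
Geodesic equation: d^2x^k/dλ^2 + Γ^k_{ij} (dx^i/dλ)(dx^j/dλ) = 0.
All Christoffel symbols vanish, so the geodesics are straight lines:
d^2x/dλ^2 = 0
d^2y/dλ^2 = 0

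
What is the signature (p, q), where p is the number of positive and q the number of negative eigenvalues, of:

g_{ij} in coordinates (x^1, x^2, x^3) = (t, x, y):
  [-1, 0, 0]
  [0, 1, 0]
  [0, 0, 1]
The metric is diagonal, so its eigenvalues are the diagonal entries: -1, 1, 1 (at a generic point, where coordinate-dependent entries are positive).
2 positive, 1 negative.
(2, 1) - Lorentzian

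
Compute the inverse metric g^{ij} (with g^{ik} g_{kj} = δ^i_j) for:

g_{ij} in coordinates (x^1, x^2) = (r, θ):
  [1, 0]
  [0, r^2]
The metric is diagonal, so g^{ij} is diagonal with entries 1/g_{ii}: diag(1, 1/(r^2)).
g^{ij}:
  [1, 0]
  [0, 1/r^2]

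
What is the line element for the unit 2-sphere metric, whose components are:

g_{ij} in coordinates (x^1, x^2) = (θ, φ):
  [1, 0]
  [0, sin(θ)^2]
ds^2 = g_{ij} dx^i dx^j; only the non-zero components contribute.
ds^2 = dθ^2 + sin(θ)^2 dφ^2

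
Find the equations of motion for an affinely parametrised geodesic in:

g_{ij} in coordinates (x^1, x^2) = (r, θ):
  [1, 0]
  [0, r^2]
Geodesic equation: d^2x^k/dλ^2 + Γ^k_{ij} (dx^i/dλ)(dx^j/dλ) = 0.
Non-zero Christoffel symbols:
Γ^r_{θ θ} = -r
Γ^θ_{r θ} = 1/r
Substituting (the symmetric pair Γ^k_{ij}, Γ^k_{ji} combines into a factor 2):
d^2r/dλ^2 - r (dθ/dλ)^2 = 0
d^2θ/dλ^2 + (2/r) (dr/dλ)(dθ/dλ) = 0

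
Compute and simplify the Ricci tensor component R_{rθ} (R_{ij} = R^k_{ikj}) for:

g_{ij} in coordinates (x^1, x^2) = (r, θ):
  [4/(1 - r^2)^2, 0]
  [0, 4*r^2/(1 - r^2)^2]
Non-zero Christoffel symbols (Γ^k_{ij} = Γ^k_{ji}):
Γ^r_{r r} = 2*r/(1 - r^2)
Γ^r_{θ θ} = (r^3 + r)/(r^2 - 1)
Γ^θ_{r θ} = (-r^2 - 1)/(r^3 - r)
R^r_{r r θ} = 0 (a repeated index in an antisymmetric pair)
R^θ_{r θ θ} = 0 (a repeated index in an antisymmetric pair)
R_{rθ} = R^r_{r r θ} + R^θ_{r θ θ} = (0) + (0) = 0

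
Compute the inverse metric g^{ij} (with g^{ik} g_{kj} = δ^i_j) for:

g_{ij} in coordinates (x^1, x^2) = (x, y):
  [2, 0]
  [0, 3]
The metric is diagonal, so g^{ij} is diagonal with entries 1/g_{ii}: diag(1/2, 1/3).
g^{ij}:
  [1/2, 0]
  [0, 1/3]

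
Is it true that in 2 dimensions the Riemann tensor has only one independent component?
The number of independent components is n^2(n^2-1)/12 = 4·3/12 = 1 for n = 2 (e.g. R_{1212}).
Yes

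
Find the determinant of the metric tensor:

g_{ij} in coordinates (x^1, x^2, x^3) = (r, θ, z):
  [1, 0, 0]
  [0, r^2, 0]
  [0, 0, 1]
Diagonal metric: det(g) = g_{11}·g_{22}·g_{33}
= (1)·(r^2)·(1)
det(g) = r^2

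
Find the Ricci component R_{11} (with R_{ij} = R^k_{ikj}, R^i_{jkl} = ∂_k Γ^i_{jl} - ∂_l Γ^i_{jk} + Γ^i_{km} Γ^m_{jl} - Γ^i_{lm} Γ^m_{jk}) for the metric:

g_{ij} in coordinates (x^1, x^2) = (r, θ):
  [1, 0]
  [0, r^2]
Non-zero Christoffel symbols (Γ^k_{ij} = Γ^k_{ji}):
Γ^r_{θ θ} = -r
Γ^θ_{r θ} = 1/r
R^r_{r r r} = 0 (a repeated index in an antisymmetric pair)
R^θ_{r θ r} = ∂_θ Γ^θ_{r r} - ∂_r Γ^θ_{r θ} + Γ^θ_{θ m} Γ^m_{r r} - Γ^θ_{r m} Γ^m_{r θ}
  = (0) - (-1/r^2) + (0) - (1/r^2) = 0
R_{rr} = R^r_{r r r} + R^θ_{r θ r} = (0) + (0) = 0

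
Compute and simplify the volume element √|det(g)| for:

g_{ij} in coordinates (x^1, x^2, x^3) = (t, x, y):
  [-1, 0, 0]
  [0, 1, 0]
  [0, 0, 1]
det(g) = -1
√|det(g)| = 1
Volume element: dV = 1 dt dx dy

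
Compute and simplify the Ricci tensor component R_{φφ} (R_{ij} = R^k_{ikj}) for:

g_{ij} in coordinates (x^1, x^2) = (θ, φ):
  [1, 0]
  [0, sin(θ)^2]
Non-zero Christoffel symbols (Γ^k_{ij} = Γ^k_{ji}):
Γ^θ_{φ φ} = -sin(2*θ)/2
Γ^φ_{θ φ} = 1/tan(θ)
R^θ_{φ θ φ} = ∂_θ Γ^θ_{φ φ} - ∂_φ Γ^θ_{φ θ} + Γ^θ_{θ m} Γ^m_{φ φ} - Γ^θ_{φ m} Γ^m_{φ θ}
  = (-cos(2*θ)) - (0) + (0) - (-cos(θ)^2) = sin(θ)^2
R^φ_{φ φ φ} = 0 (a repeated index in an antisymmetric pair)
R_{φφ} = R^θ_{φ θ φ} + R^φ_{φ φ φ} = (sin(θ)^2) + (0) = sin(θ)^2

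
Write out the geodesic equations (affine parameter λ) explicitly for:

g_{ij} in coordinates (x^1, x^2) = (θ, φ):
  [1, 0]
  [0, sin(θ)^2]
Geodesic equation: d^2x^k/dλ^2 + Γ^k_{ij} (dx^i/dλ)(dx^j/dλ) = 0.
Non-zero Christoffel symbols:
Γ^θ_{φ φ} = -sin(2*θ)/2
Γ^φ_{θ φ} = 1/tan(θ)
Substituting (the symmetric pair Γ^k_{ij}, Γ^k_{ji} combines into a factor 2):
d^2θ/dλ^2 - (sin(2*θ)/2) (dφ/dλ)^2 = 0
d^2φ/dλ^2 + (2/tan(θ)) (dθ/dλ)(dφ/dλ) = 0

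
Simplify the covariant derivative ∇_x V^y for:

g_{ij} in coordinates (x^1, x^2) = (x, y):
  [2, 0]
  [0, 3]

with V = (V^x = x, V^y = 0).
All Christoffel symbols are zero.
∇_x V^y = ∂_x V^y + Γ^y_{x j} V^j
  = (0) + (0)(x) + (0)(0)
  = 0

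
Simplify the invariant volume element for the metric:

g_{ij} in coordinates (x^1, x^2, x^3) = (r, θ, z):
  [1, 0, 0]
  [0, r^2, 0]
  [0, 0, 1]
det(g) = r^2
√|det(g)| = r
Volume element: dV = r dr dθ dz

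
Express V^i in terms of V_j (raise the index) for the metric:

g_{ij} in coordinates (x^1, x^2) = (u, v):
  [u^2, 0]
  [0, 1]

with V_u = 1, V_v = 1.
Inverse metric (diagonal): g^{uu} = 1/u^2, g^{vv} = 1
V^i = g^{ij} V_j:
V^u = (1/u^2)(1) + (0)(1) = 1/u^2
V^v = (0)(1) + (1)(1) = 1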